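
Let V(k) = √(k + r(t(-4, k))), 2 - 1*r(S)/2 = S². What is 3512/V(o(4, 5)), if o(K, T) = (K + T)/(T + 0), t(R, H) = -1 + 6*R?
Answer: -3512*I*√31105/6221 ≈ -99.566*I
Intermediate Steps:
r(S) = 4 - 2*S²
o(K, T) = (K + T)/T
V(k) = √(-1246 + k) (V(k) = √(k + (4 - 2*(-1 + 6*(-4))²)) = √(k + (4 - 2*(-1 - 24)²)) = √(k + (4 - 2*(-25)²)) = √(k + (4 - 2*625)) = √(k + (4 - 1250)) = √(k - 1246) = √(-1246 + k))
3512/V(o(4, 5)) = 3512/(√(-1246 + (4 + 5)/5)) = 3512/(√(-1246 + (⅕)*9)) = 3512/(√(-1246 + 9/5)) = 3512/(√(-6221/5)) = 3512/((I*√31105/5)) = 3512*(-I*√31105/6221) = -3512*I*√31105/6221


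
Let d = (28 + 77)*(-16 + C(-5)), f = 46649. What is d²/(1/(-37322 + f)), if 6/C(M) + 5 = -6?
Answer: 3406146716700/121 ≈ 2.8150e+10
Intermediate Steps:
C(M) = -6/11 (C(M) = 6/(-5 - 6) = 6/(-11) = 6*(-1/11) = -6/11)
d = -19110/11 (d = (28 + 77)*(-16 - 6/11) = 105*(-182/11) = -19110/11 ≈ -1737.3)
d²/(1/(-37322 + f)) = (-19110/11)²/(1/(-37322 + 46649)) = 365192100/(121*(1/9327)) = (365192100/121)*9327 = 3406146716700/121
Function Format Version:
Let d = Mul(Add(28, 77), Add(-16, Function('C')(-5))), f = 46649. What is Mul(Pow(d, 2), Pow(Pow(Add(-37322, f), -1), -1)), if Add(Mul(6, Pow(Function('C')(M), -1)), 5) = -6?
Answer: Rational(3406146716700, 121) ≈ 2.8150e+10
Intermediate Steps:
Function('C')(M) = Rational(-6, 11) (Function('C')(M) = Mul(6, Pow(Add(-5, -6), -1)) = Mul(6, Pow(-11, -1)) = Mul(6, Rational(-1, 11)) = Rational(-6, 11))
d = Rational(-19110, 11) (d = Mul(Add(28, 77), Add(-16, Rational(-6, 11))) = Mul(105, Rational(-182, 11)) = Rational(-19110, 11) ≈ -1737.3)
Mul(Pow(d, 2), Pow(Pow(Add(-37322, f), -1), -1)) = Mul(Pow(Rational(-19110, 11), 2), Pow(Pow(Add(-37322, 46649), -1), -1)) = Mul(Rational(365192100, 121), Pow(Pow(9327, -1), -1)) = Mul(Rational(365192100, 121), Pow(Rational(1, 9327), -1)) = Mul(Rational(365192100, 121), 9327) = Rational(3406146716700, 121)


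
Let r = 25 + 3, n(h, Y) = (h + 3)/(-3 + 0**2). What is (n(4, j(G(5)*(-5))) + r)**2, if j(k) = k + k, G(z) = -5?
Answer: 5929/9 ≈ 658.78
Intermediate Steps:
j(k) = 2*k
n(h, Y) = -1 - h/3 (n(h, Y) = (3 + h)/(-3 + 0) = (3 + h)/(-3) = (3 + h)*(-1/3) = -1 - h/3)
r = 28
(n(4, j(G(5)*(-5))) + r)**2 = ((-1 - 1/3*4) + 28)**2 = ((-1 - 4/3) + 28)**2 = (-7/3 + 28)**2 = (77/3)**2 = 5929/9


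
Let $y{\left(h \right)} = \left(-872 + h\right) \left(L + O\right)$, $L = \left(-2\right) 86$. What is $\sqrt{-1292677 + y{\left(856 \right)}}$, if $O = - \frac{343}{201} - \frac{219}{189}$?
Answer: $\frac{i \sqrt{2553507982949}}{1407} \approx 1135.7 i$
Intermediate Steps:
$L = -172$
$O = - \frac{12094}{4221}$ ($O = \left(-343\right) \frac{1}{201} - \frac{73}{63} = - \frac{343}{201} - \frac{73}{63} = - \frac{12094}{4221} \approx -2.8652$)
$y{\left(h \right)} = \frac{643628432}{4221} - \frac{738106 h}{4221}$ ($y{\left(h \right)} = \left(-872 + h\right) \left(-172 - \frac{12094}{4221}\right) = \left(-872 + h\right) \left(- \frac{738106}{4221}\right) = \frac{643628432}{4221} - \frac{738106 h}{4221}$)
$\sqrt{-1292677 + y{\left(856 \right)}} = \sqrt{-1292677 + \left(\frac{643628432}{4221} - \frac{631818736}{4221}\right)} = \sqrt{-1292677 + \frac{11809696}{4221}} = \sqrt{- \frac{5444579921}{4221}} = \frac{i \sqrt{2553507982949}}{1407}$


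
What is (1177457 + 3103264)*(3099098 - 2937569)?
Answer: 691460582409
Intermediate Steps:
(1177457 + 3103264)*(3099098 - 2937569) = 4280721*161529 = 691460582409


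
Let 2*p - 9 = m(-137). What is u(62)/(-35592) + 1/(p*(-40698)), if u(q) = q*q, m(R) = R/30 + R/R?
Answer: -354199483/3279295614 ≈ -0.10801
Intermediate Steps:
m(R) = 1 + R/30 (m(R) = R*(1/30) + 1 = R/30 + 1 = 1 + R/30)
p = 163/60 (p = 9/2 + (1 + (1/30)*(-137))/2 = 9/2 + (1 - 137/30)/2 = 9/2 + (½)*(-107/30) = 9/2 - 107/60 = 163/60 ≈ 2.7167)
u(q) = q²
u(62)/(-35592) + 1/(p*(-40698)) = 62²/(-35592) + 1/((163/60)*(-40698)) = 3844*(-1/35592) + (60/163)*(-1/40698) = -961/8898 - 10/1105629 = -354199483/3279295614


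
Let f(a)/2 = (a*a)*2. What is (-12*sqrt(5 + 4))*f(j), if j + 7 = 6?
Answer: -144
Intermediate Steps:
j = -1 (j = -7 + 6 = -1)
f(a) = 4*a**2 (f(a) = 2*((a*a)*2) = 2*(a**2*2) = 2*(2*a**2) = 4*a**2)
(-12*sqrt(5 + 4))*f(j) = (-12*sqrt(5 + 4))*(4*(-1)**2) = (-12*sqrt(9))*(4*1) = -12*3*4 = -36*4 = -144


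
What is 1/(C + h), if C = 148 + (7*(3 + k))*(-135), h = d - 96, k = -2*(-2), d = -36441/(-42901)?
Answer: -42901/281522822 ≈ -0.00015239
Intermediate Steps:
d = 36441/42901 (d = -36441*(-1/42901) = 36441/42901 ≈ 0.84942)
k = 4
h = -4082055/42901 (h = 36441/42901 - 96 = -4082055/42901 ≈ -95.151)
C = -6467 (C = 148 + (7*(3 + 4))*(-135) = 148 + (7*7)*(-135) = 148 + 49*(-135) = 148 - 6615 = -6467)
1/(C + h) = 1/(-6467 - 4082055/42901) = 1/(-281522822/42901) = -42901/281522822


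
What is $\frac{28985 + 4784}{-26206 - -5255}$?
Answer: $- \frac{33769}{20951} \approx -1.6118$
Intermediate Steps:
$\frac{28985 + 4784}{-26206 - -5255} = \frac{33769}{-26206 + 5255} = \frac{33769}{-20951} = 33769 \left(- \frac{1}{20951}\right) = - \frac{33769}{20951}$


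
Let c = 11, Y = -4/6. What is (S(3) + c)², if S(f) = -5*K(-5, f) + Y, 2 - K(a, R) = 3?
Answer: 2116/9 ≈ 235.11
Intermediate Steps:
K(a, R) = -1 (K(a, R) = 2 - 1*3 = 2 - 3 = -1)
Y = -⅔ (Y = -4*⅙ = -⅔ ≈ -0.66667)
S(f) = 13/3 (S(f) = -5*(-1) - ⅔ = 5 - ⅔ = 13/3)
(S(3) + c)² = (13/3 + 11)² = (46/3)² = 2116/9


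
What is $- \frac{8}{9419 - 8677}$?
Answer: $- \frac{4}{371} \approx -0.010782$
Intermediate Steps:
$- \frac{8}{9419 - 8677} = - \frac{8}{742} = \left(-8\right) \frac{1}{742} = - \frac{4}{371}$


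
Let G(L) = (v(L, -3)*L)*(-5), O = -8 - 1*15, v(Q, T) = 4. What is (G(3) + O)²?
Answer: 6889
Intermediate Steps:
O = -23 (O = -8 - 15 = -23)
G(L) = -20*L (G(L) = (4*L)*(-5) = -20*L)
(G(3) + O)² = (-20*3 - 23)² = (-60 - 23)² = (-83)² = 6889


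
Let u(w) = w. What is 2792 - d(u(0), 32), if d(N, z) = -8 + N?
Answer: 2800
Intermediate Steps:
2792 - d(u(0), 32) = 2792 - (-8 + 0) = 2792 - 1*(-8) = 2792 + 8 = 2800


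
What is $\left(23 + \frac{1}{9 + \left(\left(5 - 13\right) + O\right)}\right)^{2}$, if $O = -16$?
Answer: $\frac{118336}{225} \approx 525.94$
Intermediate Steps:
$\left(23 + \frac{1}{9 + \left(\left(5 - 13\right) + O\right)}\right)^{2} = \left(23 + \frac{1}{9 + \left(\left(5 - 13\right) - 16\right)}\right)^{2} = \left(23 + \frac{1}{9 - 24}\right)^{2} = \left(23 + \frac{1}{-15}\right)^{2} = \left(23 - \frac{1}{15}\right)^{2} = \left(\frac{344}{15}\right)^{2} = \frac{118336}{225}$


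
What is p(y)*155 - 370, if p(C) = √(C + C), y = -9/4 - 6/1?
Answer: -370 + 155*I*√66/2 ≈ -370.0 + 629.61*I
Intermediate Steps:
y = -33/4 (y = -9*¼ - 6*1 = -9/4 - 6 = -33/4 ≈ -8.2500)
p(C) = √2*√C (p(C) = √(2*C) = √2*√C)
p(y)*155 - 370 = (√2*√(-33/4))*155 - 370 = (√2*(I*√33/2))*155 - 370 = (I*√66/2)*155 - 370 = 155*I*√66/2 - 370 = -370 + 155*I*√66/2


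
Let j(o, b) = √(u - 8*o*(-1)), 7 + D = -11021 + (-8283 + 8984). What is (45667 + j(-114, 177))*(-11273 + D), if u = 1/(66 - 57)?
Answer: -986407200 - 7200*I*√8207 ≈ -9.8641e+8 - 6.5227e+5*I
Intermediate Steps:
D = -10327 (D = -7 + (-11021 + (-8283 + 8984)) = -7 + (-11021 + 701) = -7 - 10320 = -10327)
u = ⅑ (u = 1/9 = ⅑ ≈ 0.11111)
j(o, b) = √(⅑ + 8*o) (j(o, b) = √(⅑ - 8*o*(-1)) = √(⅑ - (-8)*o) = √(⅑ + 8*o))
(45667 + j(-114, 177))*(-11273 + D) = (45667 + √(1 + 72*(-114))/3)*(-11273 - 10327) = (45667 + √(1 - 8208)/3)*(-21600) = (45667 + √(-8207)/3)*(-21600) = (45667 + (I*√8207)/3)*(-21600) = (45667 + I*√8207/3)*(-21600) = -986407200 - 7200*I*√8207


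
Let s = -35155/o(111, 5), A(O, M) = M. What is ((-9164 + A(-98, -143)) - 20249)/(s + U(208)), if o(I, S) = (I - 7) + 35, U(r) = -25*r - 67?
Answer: 114119/21313 ≈ 5.3544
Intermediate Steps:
U(r) = -67 - 25*r
o(I, S) = 28 + I (o(I, S) = (-7 + I) + 35 = 28 + I)
s = -35155/139 (s = -35155/(28 + 111) = -35155/139 ≈ -252.91)
((-9164 + A(-98, -143)) - 20249)/(s + U(208)) = ((-9164 - 143) - 20249)/(-35155/139 + (-67 - 25*208)) = (-9307 - 20249)/(-35155/139 + (-67 - 5200)) = -29556/(-35155/139 - 5267) = -29556/(-767268/139) = -29556*(-139/767268) = 114119/21313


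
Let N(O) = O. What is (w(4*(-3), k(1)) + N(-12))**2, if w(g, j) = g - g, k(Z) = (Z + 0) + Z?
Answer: 144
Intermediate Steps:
k(Z) = 2*Z (k(Z) = Z + Z = 2*Z)
w(g, j) = 0
(w(4*(-3), k(1)) + N(-12))**2 = (0 - 12)**2 = (-12)**2 = 144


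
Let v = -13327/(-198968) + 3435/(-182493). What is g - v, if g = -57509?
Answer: -696056302138049/12103422408 ≈ -57509.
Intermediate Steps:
v = 582876377/12103422408 (v = -13327*(-1/198968) + 3435*(-1/182493) = 13327/198968 - 1145/60831 = 582876377/12103422408 ≈ 0.048158)
g - v = -57509 - 1*582876377/12103422408 = -57509 - 582876377/12103422408 = -696056302138049/12103422408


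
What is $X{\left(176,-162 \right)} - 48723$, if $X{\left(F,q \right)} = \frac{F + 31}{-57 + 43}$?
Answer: $- \frac{682329}{14} \approx -48738.0$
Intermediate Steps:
$X{\left(F,q \right)} = - \frac{31}{14} - \frac{F}{14}$ ($X{\left(F,q \right)} = \frac{31 + F}{-14} = \left(31 + F\right) \left(- \frac{1}{14}\right) = - \frac{31}{14} - \frac{F}{14}$)
$X{\left(176,-162 \right)} - 48723 = \left(- \frac{31}{14} - \frac{88}{7}\right) - 48723 = - \frac{207}{14} - 48723 = - \frac{682329}{14}$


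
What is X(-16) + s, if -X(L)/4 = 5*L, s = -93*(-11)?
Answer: 1343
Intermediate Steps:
s = 1023
X(L) = -20*L
X(-16) + s = -20*(-16) + 1023 = 320 + 1023 = 1343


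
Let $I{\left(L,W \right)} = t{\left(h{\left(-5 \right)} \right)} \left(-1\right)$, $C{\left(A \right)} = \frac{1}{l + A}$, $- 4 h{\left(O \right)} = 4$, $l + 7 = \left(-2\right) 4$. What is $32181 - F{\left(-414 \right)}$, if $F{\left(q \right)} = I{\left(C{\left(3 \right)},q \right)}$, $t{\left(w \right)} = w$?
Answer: $32180$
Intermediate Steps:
$l = -15$ ($l = -7 - 8 = -15$)
$h{\left(O \right)} = -1$ ($h{\left(O \right)} = \left(- \frac{1}{4}\right) 4 = -1$)
$C{\left(A \right)} = \frac{1}{-15 + A}$
$I{\left(L,W \right)} = 1$ ($I{\left(L,W \right)} = \left(-1\right) \left(-1\right) = 1$)
$F{\left(q \right)} = 1$
$32181 - F{\left(-414 \right)} = 32181 - 1 = 32180$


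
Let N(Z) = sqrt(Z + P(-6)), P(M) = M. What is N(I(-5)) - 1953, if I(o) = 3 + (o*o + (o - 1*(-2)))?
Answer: -1953 + sqrt(19) ≈ -1948.6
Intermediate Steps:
I(o) = 5 + o + o**2 (I(o) = 3 + (o**2 + (o + 2)) = 3 + (o**2 + (2 + o)) = 3 + (2 + o + o**2) = 5 + o + o**2)
N(Z) = sqrt(-6 + Z) (N(Z) = sqrt(Z - 6) = sqrt(-6 + Z))
N(I(-5)) - 1953 = sqrt(-6 + (5 - 5 + (-5)**2)) - 1953 = sqrt(-6 + (5 - 5 + 25)) - 1953 = sqrt(-6 + 25) - 1953 = sqrt(19) - 1953 = -1953 + sqrt(19)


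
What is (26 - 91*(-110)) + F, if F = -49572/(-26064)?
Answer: 7267441/724 ≈ 10038.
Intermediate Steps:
F = 1377/724 (F = -49572*(-1/26064) = 1377/724 ≈ 1.9019)
(26 - 91*(-110)) + F = (26 - 91*(-110)) + 1377/724 = (26 + 10010) + 1377/724 = 10036 + 1377/724 = 7267441/724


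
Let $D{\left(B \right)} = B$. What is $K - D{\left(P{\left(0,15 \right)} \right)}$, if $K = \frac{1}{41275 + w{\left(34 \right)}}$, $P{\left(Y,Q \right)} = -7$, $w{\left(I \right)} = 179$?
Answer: $\frac{290179}{41454} \approx 7.0$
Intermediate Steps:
$K = \frac{1}{41454}$ ($K = \frac{1}{41275 + 179} = \frac{1}{41454} \approx 2.4123 \cdot 10^{-5}$)
$K - D{\left(P{\left(0,15 \right)} \right)} = \frac{1}{41454} - -7 = \frac{1}{41454} + 7 = \frac{290179}{41454}$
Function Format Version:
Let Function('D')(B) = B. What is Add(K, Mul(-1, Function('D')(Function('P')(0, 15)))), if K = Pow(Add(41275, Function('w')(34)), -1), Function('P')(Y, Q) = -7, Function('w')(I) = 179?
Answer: Rational(290179, 41454) ≈ 7.0000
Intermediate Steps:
K = Rational(1, 41454) (K = Pow(Add(41275, 179), -1) = Pow(41454, -1) = Rational(1, 41454) ≈ 2.4123e-5)
Add(K, Mul(-1, Function('D')(Function('P')(0, 15)))) = Add(Rational(1, 41454), Mul(-1, -7)) = Add(Rational(1, 41454), 7) = Rational(290179, 41454)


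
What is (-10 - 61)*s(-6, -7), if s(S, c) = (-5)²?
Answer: -1775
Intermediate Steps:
s(S, c) = 25
(-10 - 61)*s(-6, -7) = (-10 - 61)*25 = -71*25 = -1775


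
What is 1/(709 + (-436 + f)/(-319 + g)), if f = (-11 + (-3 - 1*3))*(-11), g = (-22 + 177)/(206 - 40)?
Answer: 52799/37475825 ≈ 0.0014089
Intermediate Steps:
g = 155/166 ≈ 0.93373
f = 187 (f = (-11 + (-3 - 3))*(-11) = (-11 - 6)*(-11) = -17*(-11) = 187)
1/(709 + (-436 + f)/(-319 + g)) = 1/(709 + (-436 + 187)/(-319 + 155/166)) = 1/(709 - 249/(-52799/166)) = 1/(709 - 249*(-166/52799)) = 1/(709 + 41334/52799) = 1/(37475825/52799) = 52799/37475825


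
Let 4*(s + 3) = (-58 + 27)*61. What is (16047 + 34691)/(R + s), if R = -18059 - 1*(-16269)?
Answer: -202952/9063 ≈ -22.393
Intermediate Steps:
s = -1903/4 (s = -3 + ((-58 + 27)*61)/4 = -3 + (-31*61)/4 = -3 + (1/4)*(-1891) = -3 - 1891/4 = -1903/4 ≈ -475.75)
R = -1790 (R = -18059 + 16269 = -1790)
(16047 + 34691)/(R + s) = (16047 + 34691)/(-1790 - 1903/4) = 50738/(-9063/4) = 50738*(-4/9063) = -202952/9063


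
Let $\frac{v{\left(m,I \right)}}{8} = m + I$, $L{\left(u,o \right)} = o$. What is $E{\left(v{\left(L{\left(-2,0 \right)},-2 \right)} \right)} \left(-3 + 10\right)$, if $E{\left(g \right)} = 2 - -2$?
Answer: $28$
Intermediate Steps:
$v{\left(m,I \right)} = 8 I + 8 m$ ($v{\left(m,I \right)} = 8 \left(m + I\right) = 8 \left(I + m\right) = 8 I + 8 m$)
$E{\left(g \right)} = 4$ ($E{\left(g \right)} = 2 + 2 = 4$)
$E{\left(v{\left(L{\left(-2,0 \right)},-2 \right)} \right)} \left(-3 + 10\right) = 4 \left(-3 + 10\right) = 4 \cdot 7 = 28$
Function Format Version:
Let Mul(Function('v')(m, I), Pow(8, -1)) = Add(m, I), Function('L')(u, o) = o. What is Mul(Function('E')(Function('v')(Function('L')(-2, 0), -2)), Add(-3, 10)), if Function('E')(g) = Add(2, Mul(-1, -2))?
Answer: 28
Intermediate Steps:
Function('v')(m, I) = Add(Mul(8, I), Mul(8, m)) (Function('v')(m, I) = Mul(8, Add(m, I)) = Mul(8, Add(I, m)) = Add(Mul(8, I), Mul(8, m)))
Function('E')(g) = 4 (Function('E')(g) = Add(2, 2) = 4)
Mul(Function('E')(Function('v')(Function('L')(-2, 0), -2)), Add(-3, 10)) = Mul(4, Add(-3, 10)) = Mul(4, 7) = 28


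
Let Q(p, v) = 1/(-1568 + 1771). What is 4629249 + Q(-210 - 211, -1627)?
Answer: 939737548/203 ≈ 4.6292e+6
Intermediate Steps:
Q(p, v) = 1/203
4629249 + Q(-210 - 211, -1627) = 4629249 + 1/203 = 939737548/203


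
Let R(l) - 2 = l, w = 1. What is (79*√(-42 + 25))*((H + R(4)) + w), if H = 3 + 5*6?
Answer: 3160*I*√17 ≈ 13029.0*I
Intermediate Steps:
R(l) = 2 + l
H = 33 (H = 3 + 30 = 33)
(79*√(-42 + 25))*((H + R(4)) + w) = (79*√(-42 + 25))*((33 + (2 + 4)) + 1) = (79*√(-17))*((33 + 6) + 1) = (79*(I*√17))*(39 + 1) = (79*I*√17)*40 = 3160*I*√17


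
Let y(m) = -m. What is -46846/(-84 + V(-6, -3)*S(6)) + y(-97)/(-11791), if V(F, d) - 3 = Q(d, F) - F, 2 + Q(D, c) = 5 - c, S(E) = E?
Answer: -276181757/141492 ≈ -1951.9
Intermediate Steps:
Q(D, c) = 3 - c (Q(D, c) = -2 + (5 - c) = 3 - c)
V(F, d) = 6 - 2*F (V(F, d) = 3 + ((3 - F) - F) = 3 + (3 - 2*F) = 6 - 2*F)
-46846/(-84 + V(-6, -3)*S(6)) + y(-97)/(-11791) = -46846/(-84 + (6 - 2*(-6))*6) - 1*(-97)/(-11791) = -46846/(-84 + (6 + 12)*6) + 97*(-1/11791) = -46846/(-84 + 18*6) - 97/11791 = -46846/(-84 + 108) - 97/11791 = -46846/24 - 97/11791 = -46846*1/24 - 97/11791 = -23423/12 - 97/11791 = -276181757/141492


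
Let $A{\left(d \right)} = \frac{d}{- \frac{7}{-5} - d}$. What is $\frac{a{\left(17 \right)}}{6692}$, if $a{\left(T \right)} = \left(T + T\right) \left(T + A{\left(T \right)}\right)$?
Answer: $\frac{21097}{260988} \approx 0.080835$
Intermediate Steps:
$A{\left(d \right)} = \frac{d}{\frac{7}{5} - d}$ ($A{\left(d \right)} = \frac{d}{\left(-7\right) \left(- \frac{1}{5}\right) - d} = \frac{d}{\frac{7}{5} - d}$)
$a{\left(T \right)} = 2 T \left(T - \frac{5 T}{-7 + 5 T}\right)$ ($a{\left(T \right)} = \left(T + T\right) \left(T - \frac{5 T}{-7 + 5 T}\right) = 2 T \left(T - \frac{5 T}{-7 + 5 T}\right)$)
$\frac{a{\left(17 \right)}}{6692} = \frac{17^{2} \frac{1}{-7 + 5 \cdot 17} \left(-24 + 10 \cdot 17\right)}{6692} = \frac{289 \left(-24 + 170\right)}{-7 + 85} \cdot \frac{1}{6692} = 289 \cdot \frac{1}{78} \cdot 146 \cdot \frac{1}{6692} = \frac{21097}{39} \cdot \frac{1}{6692} = \frac{21097}{260988}$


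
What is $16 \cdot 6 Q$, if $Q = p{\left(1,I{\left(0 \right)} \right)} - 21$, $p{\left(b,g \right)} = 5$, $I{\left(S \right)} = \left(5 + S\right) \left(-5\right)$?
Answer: $-1536$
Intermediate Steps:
$I{\left(S \right)} = -25 - 5 S$
$Q = -16$ ($Q = 5 - 21 = -16$)
$16 \cdot 6 Q = 16 \cdot 6 \left(-16\right) = 96 \left(-16\right) = -1536$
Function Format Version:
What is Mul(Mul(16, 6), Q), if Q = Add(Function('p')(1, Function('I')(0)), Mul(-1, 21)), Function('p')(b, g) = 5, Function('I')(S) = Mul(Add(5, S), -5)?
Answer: -1536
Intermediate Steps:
Function('I')(S) = Add(-25, Mul(-5, S))
Q = -16 (Q = Add(5, Mul(-1, 21)) = Add(5, -21) = -16)
Mul(Mul(16, 6), Q) = Mul(Mul(16, 6), -16) = Mul(96, -16) = -1536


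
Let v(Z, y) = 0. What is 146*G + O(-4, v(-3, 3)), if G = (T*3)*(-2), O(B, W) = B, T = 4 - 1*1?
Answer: -2632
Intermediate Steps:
T = 3 (T = 4 - 1 = 3)
G = -18 (G = (3*3)*(-2) = 9*(-2) = -18)
146*G + O(-4, v(-3, 3)) = 146*(-18) - 4 = -2628 - 4 = -2632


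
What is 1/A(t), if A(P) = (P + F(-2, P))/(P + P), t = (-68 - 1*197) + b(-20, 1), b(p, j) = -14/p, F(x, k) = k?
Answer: 1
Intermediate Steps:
t = -2643/10 (t = (-68 - 1*197) - 14/(-20) = (-68 - 197) - 14*(-1/20) = -265 + 7/10 = -2643/10 ≈ -264.30)
A(P) = 1 (A(P) = (P + P)/(P + P) = (2*P)/((2*P)) = (2*P)*(1/(2*P)) = 1)
1/A(t) = 1/1 = 1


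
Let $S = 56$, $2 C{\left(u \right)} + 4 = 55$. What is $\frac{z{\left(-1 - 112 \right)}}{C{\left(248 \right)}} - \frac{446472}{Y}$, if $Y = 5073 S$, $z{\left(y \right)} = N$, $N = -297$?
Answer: $- \frac{2659977}{201229} \approx -13.219$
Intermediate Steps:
$C{\left(u \right)} = \frac{51}{2}$ ($C{\left(u \right)} = -2 + \frac{1}{2} \cdot 55 = -2 + \frac{55}{2} = \frac{51}{2}$)
$z{\left(y \right)} = -297$
$Y = 284088$ ($Y = 5073 \cdot 56 = 284088$)
$\frac{z{\left(-1 - 112 \right)}}{C{\left(248 \right)}} - \frac{446472}{Y} = - \frac{297}{\frac{51}{2}} - \frac{446472}{284088} = \left(-297\right) \frac{2}{51} - \frac{18603}{11837} = - \frac{198}{17} - \frac{18603}{11837} = - \frac{2659977}{201229}$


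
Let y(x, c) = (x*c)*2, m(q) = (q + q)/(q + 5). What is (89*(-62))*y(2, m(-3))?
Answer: 66216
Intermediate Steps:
m(q) = 2*q/(5 + q) (m(q) = (2*q)/(5 + q) = 2*q/(5 + q))
y(x, c) = 2*c*x (y(x, c) = (c*x)*2 = 2*c*x)
(89*(-62))*y(2, m(-3)) = (89*(-62))*(2*(2*(-3)/(5 - 3))*2) = -11036*2*(-3)/2*2 = -11036*2*(-3)*(1/2)*2 = -11036*(-3)*2 = -5518*(-12) = 66216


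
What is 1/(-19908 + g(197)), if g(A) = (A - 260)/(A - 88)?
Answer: -109/2170035 ≈ -5.0230e-5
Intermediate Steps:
g(A) = (-260 + A)/(-88 + A)
1/(-19908 + g(197)) = 1/(-19908 + (-260 + 197)/(-88 + 197)) = 1/(-19908 - 63/109) = 1/(-2170035/109) = -109/2170035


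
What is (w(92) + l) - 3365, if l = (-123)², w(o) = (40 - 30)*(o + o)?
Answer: 13604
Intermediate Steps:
w(o) = 20*o (w(o) = 10*(2*o) = 20*o)
l = 15129
(w(92) + l) - 3365 = (20*92 + 15129) - 3365 = (1840 + 15129) - 3365 = 16969 - 3365 = 13604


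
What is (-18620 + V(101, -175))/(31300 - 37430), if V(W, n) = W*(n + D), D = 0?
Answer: 7259/1226 ≈ 5.9209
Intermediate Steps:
V(W, n) = W*n (V(W, n) = W*(n + 0) = W*n)
(-18620 + V(101, -175))/(31300 - 37430) = (-18620 + 101*(-175))/(31300 - 37430) = (-18620 - 17675)/(-6130) = -36295*(-1/6130) = 7259/1226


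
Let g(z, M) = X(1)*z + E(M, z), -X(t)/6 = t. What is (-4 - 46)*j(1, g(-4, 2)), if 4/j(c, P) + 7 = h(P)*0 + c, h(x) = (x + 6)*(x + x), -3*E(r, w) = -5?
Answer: 100/3 ≈ 33.333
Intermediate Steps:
E(r, w) = 5/3 (E(r, w) = -⅓*(-5) = 5/3)
h(x) = 2*x*(6 + x) (h(x) = (6 + x)*(2*x) = 2*x*(6 + x))
X(t) = -6*t
g(z, M) = 5/3 - 6*z (g(z, M) = (-6*1)*z + 5/3 = -6*z + 5/3 = 5/3 - 6*z)
j(c, P) = 4/(-7 + c) (j(c, P) = 4/(-7 + ((2*P*(6 + P))*0 + c)) = 4/(-7 + (0 + c)) = 4/(-7 + c))
(-4 - 46)*j(1, g(-4, 2)) = (-4 - 46)*(4/(-7 + 1)) = -200/(-6) = -200*(-1)/6 = -50*(-⅔) = 100/3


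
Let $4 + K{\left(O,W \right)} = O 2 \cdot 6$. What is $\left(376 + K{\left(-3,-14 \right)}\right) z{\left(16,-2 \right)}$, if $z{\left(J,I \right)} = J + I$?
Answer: $4704$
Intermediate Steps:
$K{\left(O,W \right)} = -4 + 12 O$ ($K{\left(O,W \right)} = -4 + O 2 \cdot 6 = -4 + 2 O 6 = -4 + 12 O$)
$z{\left(J,I \right)} = I + J$
$\left(376 + K{\left(-3,-14 \right)}\right) z{\left(16,-2 \right)} = \left(376 + \left(-4 + 12 \left(-3\right)\right)\right) \left(-2 + 16\right) = \left(376 - 40\right) 14 = 336 \cdot 14 = 4704$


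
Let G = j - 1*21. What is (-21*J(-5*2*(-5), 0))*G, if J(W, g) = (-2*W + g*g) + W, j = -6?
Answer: -28350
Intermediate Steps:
J(W, g) = g² - W (J(W, g) = (-2*W + g²) + W = (g² - 2*W) + W = g² - W)
G = -27 (G = -6 - 1*21 = -6 - 21 = -27)
(-21*J(-5*2*(-5), 0))*G = -21*(0² - (-5*2)*(-5))*(-27) = -21*(0 - (-10)*(-5))*(-27) = -21*(0 - 1*50)*(-27) = -21*(0 - 50)*(-27) = -21*(-50)*(-27) = 1050*(-27) = -28350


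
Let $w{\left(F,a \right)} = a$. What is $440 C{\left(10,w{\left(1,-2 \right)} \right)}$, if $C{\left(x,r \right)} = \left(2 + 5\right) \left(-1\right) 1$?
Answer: $-3080$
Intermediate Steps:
$C{\left(x,r \right)} = -7$ ($C{\left(x,r \right)} = 7 \left(-1\right) 1 = \left(-7\right) 1 = -7$)
$440 C{\left(10,w{\left(1,-2 \right)} \right)} = 440 \left(-7\right) = -3080$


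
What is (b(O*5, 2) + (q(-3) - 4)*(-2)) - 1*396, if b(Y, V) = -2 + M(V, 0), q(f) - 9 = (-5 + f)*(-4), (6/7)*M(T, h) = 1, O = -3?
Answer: -2825/6 ≈ -470.83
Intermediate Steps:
M(T, h) = 7/6 (M(T, h) = (7/6)*1 = 7/6)
q(f) = 29 - 4*f (q(f) = 9 + (-5 + f)*(-4) = 9 + (20 - 4*f) = 29 - 4*f)
b(Y, V) = -5/6 (b(Y, V) = -2 + 7/6 = -5/6)
(b(O*5, 2) + (q(-3) - 4)*(-2)) - 1*396 = (-5/6 + ((29 - 4*(-3)) - 4)*(-2)) - 1*396 = (-5/6 + ((29 + 12) - 4)*(-2)) - 396 = (-5/6 + (41 - 4)*(-2)) - 396 = (-5/6 + 37*(-2)) - 396 = (-5/6 - 74) - 396 = -449/6 - 396 = -2825/6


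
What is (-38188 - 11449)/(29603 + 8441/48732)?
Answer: -2418910284/1442621837 ≈ -1.6767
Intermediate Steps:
(-38188 - 11449)/(29603 + 8441/48732) = -49637/(29603 + 8441*(1/48732)) = -49637/(29603 + 8441/48732) = -49637/1442621837/48732 = -49637*48732/1442621837 = -2418910284/1442621837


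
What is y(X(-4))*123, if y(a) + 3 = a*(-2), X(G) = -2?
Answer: 123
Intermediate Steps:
y(a) = -3 - 2*a (y(a) = -3 + a*(-2) = -3 - 2*a)
y(X(-4))*123 = (-3 - 2*(-2))*123 = (-3 + 4)*123 = 1*123 = 123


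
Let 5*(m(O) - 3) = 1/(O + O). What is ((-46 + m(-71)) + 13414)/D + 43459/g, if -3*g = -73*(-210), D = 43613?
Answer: -64860330529/7911616265 ≈ -8.1981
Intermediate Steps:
m(O) = 3 + 1/(10*O) (m(O) = 3 + 1/(5*(O + O)) = 3 + 1/(5*((2*O))) = 3 + (1/(2*O))/5 = 3 + 1/(10*O))
g = -5110 (g = -(-73)*(-210)/3 = -1/3*15330 = -5110)
((-46 + m(-71)) + 13414)/D + 43459/g = ((-46 + (3 + (1/10)/(-71))) + 13414)/43613 + 43459/(-5110) = ((-46 + (3 + (1/10)*(-1/71))) + 13414)*(1/43613) + 43459*(-1/5110) = ((-46 + (3 - 1/710)) + 13414)*(1/43613) - 43459/5110 = ((-46 + 2129/710) + 13414)*(1/43613) - 43459/5110 = (-30531/710 + 13414)*(1/43613) - 43459/5110 = (9493409/710)*(1/43613) - 43459/5110 = 9493409/30965230 - 43459/5110 = -64860330529/7911616265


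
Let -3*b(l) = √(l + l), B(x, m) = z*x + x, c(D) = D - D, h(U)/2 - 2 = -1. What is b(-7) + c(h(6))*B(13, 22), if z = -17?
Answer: -I*√14/3 ≈ -1.2472*I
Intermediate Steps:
h(U) = 2 (h(U) = 4 + 2*(-1) = 4 - 2 = 2)
c(D) = 0
B(x, m) = -16*x (B(x, m) = -17*x + x = -16*x)
b(l) = -√2*√l/3 (b(l) = -√(l + l)/3 = -√2*√l/3)
b(-7) + c(h(6))*B(13, 22) = -√2*√(-7)/3 + 0*(-16*13) = -√2*I*√7/3 + 0*(-208) = -I*√14/3 + 0 = -I*√14/3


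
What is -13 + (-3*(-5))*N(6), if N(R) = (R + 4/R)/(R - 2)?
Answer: 12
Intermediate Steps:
N(R) = (R + 4/R)/(-2 + R)
-13 + (-3*(-5))*N(6) = -13 + (-3*(-5))*((4 + 6²)/(6*(-2 + 6))) = -13 + 15*((⅙)*(4 + 36)/4) = -13 + 15*((⅙)*(¼)*40) = -13 + 15*(5/3) = -13 + 25 = 12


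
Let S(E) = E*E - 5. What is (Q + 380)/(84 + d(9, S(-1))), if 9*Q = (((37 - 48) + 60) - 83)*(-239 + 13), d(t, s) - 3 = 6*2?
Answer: 11104/891 ≈ 12.462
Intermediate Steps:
S(E) = -5 + E**2 (S(E) = E**2 - 5 = -5 + E**2)
d(t, s) = 15 (d(t, s) = 3 + 6*2 = 3 + 12 = 15)
Q = 7684/9 (Q = ((((37 - 48) + 60) - 83)*(-239 + 13))/9 = (((-11 + 60) - 83)*(-226))/9 = ((49 - 83)*(-226))/9 = (-34*(-226))/9 = (1/9)*7684 = 7684/9 ≈ 853.78)
(Q + 380)/(84 + d(9, S(-1))) = (7684/9 + 380)/(84 + 15) = (11104/9)/99 = (11104/9)*(1/99) = 11104/891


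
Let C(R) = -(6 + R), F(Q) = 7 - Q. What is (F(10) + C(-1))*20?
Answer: -160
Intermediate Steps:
C(R) = -6 - R
(F(10) + C(-1))*20 = ((7 - 1*10) + (-6 - 1*(-1)))*20 = ((7 - 10) + (-6 + 1))*20 = (-3 - 5)*20 = -8*20 = -160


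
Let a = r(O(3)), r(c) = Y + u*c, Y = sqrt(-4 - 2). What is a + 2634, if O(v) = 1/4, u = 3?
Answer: 10539/4 + I*sqrt(6) ≈ 2634.8 + 2.4495*I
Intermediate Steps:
O(v) = 1/4
Y = I*sqrt(6) (Y = sqrt(-6) = I*sqrt(6) ≈ 2.4495*I)
r(c) = 3*c + I*sqrt(6) (r(c) = I*sqrt(6) + 3*c = 3*c + I*sqrt(6))
a = 3/4 + I*sqrt(6) (a = 3*(1/4) + I*sqrt(6) = 3/4 + I*sqrt(6) ≈ 0.75 + 2.4495*I)
a + 2634 = (3/4 + I*sqrt(6)) + 2634 = 10539/4 + I*sqrt(6)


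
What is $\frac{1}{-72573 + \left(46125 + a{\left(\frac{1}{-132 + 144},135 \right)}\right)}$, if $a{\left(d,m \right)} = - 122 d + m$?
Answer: $- \frac{6}{157939} \approx -3.7989 \cdot 10^{-5}$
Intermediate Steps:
$a{\left(d,m \right)} = m - 122 d$
$\frac{1}{-72573 + \left(46125 + a{\left(\frac{1}{-132 + 144},135 \right)}\right)} = \frac{1}{-72573 + \left(46125 + \left(135 - \frac{122}{-132 + 144}\right)\right)} = \frac{1}{-72573 + \left(46125 + \left(135 - \frac{122}{12}\right)\right)} = \frac{1}{-72573 + \left(46125 + \left(135 - \frac{61}{6}\right)\right)} = \frac{1}{-72573 + \left(46125 + \frac{749}{6}\right)} = \frac{1}{-72573 + \frac{277499}{6}} = \frac{1}{- \frac{157939}{6}} = - \frac{6}{157939}$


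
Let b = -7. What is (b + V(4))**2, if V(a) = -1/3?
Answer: 484/9 ≈ 53.778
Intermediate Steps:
V(a) = -1/3 (V(a) = -1*1/3 = -1/3)
(b + V(4))**2 = (-7 - 1/3)**2 = (-22/3)**2 = 484/9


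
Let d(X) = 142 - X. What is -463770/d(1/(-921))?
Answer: -427132170/130783 ≈ -3266.0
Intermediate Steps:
-463770/d(1/(-921)) = -463770/(142 - 1/(-921)) = -463770/(142 - 1*(-1/921)) = -463770/(142 + 1/921) = -463770/130783/921 = -463770*921/130783 = -427132170/130783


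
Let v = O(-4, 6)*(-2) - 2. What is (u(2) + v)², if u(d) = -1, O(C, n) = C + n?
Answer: 49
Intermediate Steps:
v = -6 (v = (-4 + 6)*(-2) - 2 = 2*(-2) - 2 = -4 - 2 = -6)
(u(2) + v)² = (-1 - 6)² = (-7)² = 49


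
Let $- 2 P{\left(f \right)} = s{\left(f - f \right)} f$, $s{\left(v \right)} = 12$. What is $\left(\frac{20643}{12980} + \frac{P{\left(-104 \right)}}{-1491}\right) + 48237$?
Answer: $\frac{311187340951}{6451060} \approx 48238.0$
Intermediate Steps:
$P{\left(f \right)} = - 6 f$ ($P{\left(f \right)} = - \frac{12 f}{2} = - 6 f$)
$\left(\frac{20643}{12980} + \frac{P{\left(-104 \right)}}{-1491}\right) + 48237 = \left(\frac{20643}{12980} + \frac{\left(-6\right) \left(-104\right)}{-1491}\right) + 48237 = \left(20643 \cdot \frac{1}{12980} + 624 \left(- \frac{1}{1491}\right)\right) + 48237 = \left(\frac{20643}{12980} - \frac{208}{497}\right) + 48237 = \frac{7559731}{6451060} + 48237 = \frac{311187340951}{6451060}$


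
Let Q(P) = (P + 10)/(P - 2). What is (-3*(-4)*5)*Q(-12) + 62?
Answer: 494/7 ≈ 70.571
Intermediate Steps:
Q(P) = (10 + P)/(-2 + P)
(-3*(-4)*5)*Q(-12) + 62 = (-3*(-4)*5)*((10 - 12)/(-2 - 12)) + 62 = (12*5)*(-2/(-14)) + 62 = 60*(-1/14*(-2)) + 62 = 60*(⅐) + 62 = 60/7 + 62 = 494/7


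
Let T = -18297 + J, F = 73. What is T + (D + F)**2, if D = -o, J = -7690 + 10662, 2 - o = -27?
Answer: -13389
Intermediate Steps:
o = 29 (o = 2 - 1*(-27) = 2 + 27 = 29)
J = 2972
D = -29 (D = -1*29 = -29)
T = -15325 (T = -18297 + 2972 = -15325)
T + (D + F)**2 = -15325 + (-29 + 73)**2 = -15325 + 44**2 = -15325 + 1936 = -13389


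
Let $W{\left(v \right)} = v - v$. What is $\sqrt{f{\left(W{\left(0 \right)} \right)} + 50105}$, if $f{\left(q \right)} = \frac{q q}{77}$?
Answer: $\sqrt{50105} \approx 223.84$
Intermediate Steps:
$W{\left(v \right)} = 0$
$f{\left(q \right)} = \frac{q^{2}}{77}$ ($f{\left(q \right)} = q^{2} \cdot \frac{1}{77} = \frac{q^{2}}{77}$)
$\sqrt{f{\left(W{\left(0 \right)} \right)} + 50105} = \sqrt{\frac{0^{2}}{77} + 50105} = \sqrt{\frac{1}{77} \cdot 0 + 50105} = \sqrt{0 + 50105} = \sqrt{50105}$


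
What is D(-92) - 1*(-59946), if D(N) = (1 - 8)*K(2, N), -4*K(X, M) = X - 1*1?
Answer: 239791/4 ≈ 59948.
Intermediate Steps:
K(X, M) = ¼ - X/4 (K(X, M) = -(X - 1*1)/4 = -(X - 1)/4 = -(-1 + X)/4 = ¼ - X/4)
D(N) = 7/4 (D(N) = (1 - 8)*(¼ - ¼*2) = -7*(¼ - ½) = -7*(-¼) = 7/4)
D(-92) - 1*(-59946) = 7/4 - 1*(-59946) = 7/4 + 59946 = 239791/4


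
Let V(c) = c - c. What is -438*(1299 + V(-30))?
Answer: -568962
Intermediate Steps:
V(c) = 0
-438*(1299 + V(-30)) = -438*(1299 + 0) = -438*1299 = -568962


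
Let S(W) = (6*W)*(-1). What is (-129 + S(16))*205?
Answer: -46125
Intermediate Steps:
S(W) = -6*W
(-129 + S(16))*205 = (-129 - 6*16)*205 = (-129 - 96)*205 = -225*205 = -46125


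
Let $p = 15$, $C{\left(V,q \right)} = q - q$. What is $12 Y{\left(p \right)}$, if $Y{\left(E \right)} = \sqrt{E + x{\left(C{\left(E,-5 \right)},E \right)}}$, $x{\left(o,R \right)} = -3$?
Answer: $24 \sqrt{3} \approx 41.569$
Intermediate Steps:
$C{\left(V,q \right)} = 0$
$Y{\left(E \right)} = \sqrt{-3 + E}$ ($Y{\left(E \right)} = \sqrt{E - 3} = \sqrt{-3 + E}$)
$12 Y{\left(p \right)} = 12 \sqrt{-3 + 15} = 12 \sqrt{12} = 12 \cdot 2 \sqrt{3} = 24 \sqrt{3}$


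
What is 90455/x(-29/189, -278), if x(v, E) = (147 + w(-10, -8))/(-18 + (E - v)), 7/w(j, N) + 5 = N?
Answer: -65751287225/359856 ≈ -1.8272e+5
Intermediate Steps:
w(j, N) = 7/(-5 + N)
x(v, E) = 1904/(13*(-18 + E - v)) (x(v, E) = (147 + 7/(-5 - 8))/(-18 + (E - v)) = (147 + 7/(-13))/(-18 + E - v) = (147 + 7*(-1/13))/(-18 + E - v) = (147 - 7/13)/(-18 + E - v) = 1904/(13*(-18 + E - v)))
90455/x(-29/189, -278) = 90455/((-1904/(234 - 13*(-278) + 13*(-29/189)))) = 90455/((-1904/(234 + 3614 + 13*(-29*1/189)))) = 90455/((-1904/(234 + 3614 + 13*(-29/189)))) = 90455/((-1904/(234 + 3614 - 377/189))) = 90455/((-1904/726895/189)) = 90455/((-1904*189/726895)) = 90455/(-359856/726895) = 90455*(-726895/359856) = -65751287225/359856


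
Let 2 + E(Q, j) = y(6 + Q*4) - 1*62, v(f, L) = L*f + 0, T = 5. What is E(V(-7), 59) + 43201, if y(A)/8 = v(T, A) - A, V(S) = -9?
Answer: 42177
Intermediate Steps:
v(f, L) = L*f
y(A) = 32*A (y(A) = 8*(A*5 - A) = 8*(5*A - A) = 8*(4*A) = 32*A)
E(Q, j) = 128 + 128*Q (E(Q, j) = -2 + (32*(6 + Q*4) - 1*62) = -2 + (32*(6 + 4*Q) - 62) = -2 + ((192 + 128*Q) - 62) = -2 + (130 + 128*Q) = 128 + 128*Q)
E(V(-7), 59) + 43201 = (128 + 128*(-9)) + 43201 = (128 - 1152) + 43201 = -1024 + 43201 = 42177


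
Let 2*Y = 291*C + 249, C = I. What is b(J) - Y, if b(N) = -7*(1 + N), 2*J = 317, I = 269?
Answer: -80761/2 ≈ -40381.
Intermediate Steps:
C = 269
J = 317/2 (J = (½)*317 = 317/2 ≈ 158.50)
b(N) = -7 - 7*N
Y = 39264 (Y = (291*269 + 249)/2 = (78279 + 249)/2 = (½)*78528 = 39264)
b(J) - Y = (-7 - 7*317/2) - 1*39264 = (-7 - 2219/2) - 39264 = -2233/2 - 39264 = -80761/2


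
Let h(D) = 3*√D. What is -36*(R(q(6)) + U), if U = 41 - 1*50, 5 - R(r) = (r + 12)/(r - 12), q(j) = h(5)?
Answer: 828/11 - 288*√5/11 ≈ 16.728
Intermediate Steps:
q(j) = 3*√5
R(r) = 5 - (12 + r)/(-12 + r) (R(r) = 5 - (r + 12)/(r - 12) = 5 - (12 + r)/(-12 + r))
U = -9 (U = 41 - 50 = -9)
-36*(R(q(6)) + U) = -36*(4*(-18 + 3*√5)/(-12 + 3*√5) - 9) = -36*(-9 + 4*(-18 + 3*√5)/(-12 + 3*√5)) = 324 - 144*(-18 + 3*√5)/(-12 + 3*√5)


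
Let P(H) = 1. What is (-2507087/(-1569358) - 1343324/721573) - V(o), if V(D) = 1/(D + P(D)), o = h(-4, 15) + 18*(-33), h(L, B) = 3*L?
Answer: -179829130415171/685105847881070 ≈ -0.26248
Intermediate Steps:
o = -606 (o = 3*(-4) + 18*(-33) = -12 - 594 = -606)
V(D) = 1/(1 + D) (V(D) = 1/(D + 1) = 1/(1 + D))
(-2507087/(-1569358) - 1343324/721573) - V(o) = (-2507087/(-1569358) - 1343324/721573) - 1/(1 - 606) = (-2507087*(-1/1569358) - 1343324*1/721573) - 1/(-605) = (2507087/1569358 - 1343324/721573) - 1*(-1/605) = -299109978141/1132406360134 + 1/605 = -179829130415171/685105847881070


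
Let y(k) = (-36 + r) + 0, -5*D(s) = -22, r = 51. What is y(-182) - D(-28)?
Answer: 53/5 ≈ 10.600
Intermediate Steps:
D(s) = 22/5 (D(s) = -1/5*(-22) = 22/5)
y(k) = 15 (y(k) = (-36 + 51) + 0 = 15 + 0 = 15)
y(-182) - D(-28) = 15 - 1*22/5 = 15 - 22/5 = 53/5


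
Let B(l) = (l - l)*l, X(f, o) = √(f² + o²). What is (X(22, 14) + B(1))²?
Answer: 680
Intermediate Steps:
B(l) = 0 (B(l) = 0*l = 0)
(X(22, 14) + B(1))² = (√(22² + 14²) + 0)² = (√(484 + 196) + 0)² = (√680 + 0)² = (2*√170 + 0)² = (2*√170)² = 680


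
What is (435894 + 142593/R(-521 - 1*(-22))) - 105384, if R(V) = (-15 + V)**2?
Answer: 87319562553/264196 ≈ 3.3051e+5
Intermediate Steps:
(435894 + 142593/R(-521 - 1*(-22))) - 105384 = (435894 + 142593/((-15 + (-521 - 1*(-22)))**2)) - 105384 = (435894 + 142593/((-15 + (-521 + 22))**2)) - 105384 = (435894 + 142593/((-15 - 499)**2)) - 105384 = (435894 + 142593/((-514)**2)) - 105384 = (435894 + 142593/264196) - 105384 = 115161593817/264196 - 105384 = 87319562553/264196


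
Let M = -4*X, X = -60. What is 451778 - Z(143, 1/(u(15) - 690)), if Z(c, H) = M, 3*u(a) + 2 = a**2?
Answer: 451538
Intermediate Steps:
u(a) = -2/3 + a**2/3
M = 240 (M = -4*(-60) = 240)
Z(c, H) = 240
451778 - Z(143, 1/(u(15) - 690)) = 451778 - 1*240 = 451778 - 240 = 451538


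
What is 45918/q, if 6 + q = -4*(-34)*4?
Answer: 22959/269 ≈ 85.349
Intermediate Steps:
q = 538 (q = -6 - 4*(-34)*4 = -6 + 136*4 = -6 + 544 = 538)
45918/q = 45918/538 = 45918*(1/538) = 22959/269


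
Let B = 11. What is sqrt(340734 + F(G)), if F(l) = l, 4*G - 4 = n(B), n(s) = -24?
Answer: sqrt(340729) ≈ 583.72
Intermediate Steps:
G = -5 (G = 1 + (1/4)*(-24) = 1 - 6 = -5)
sqrt(340734 + F(G)) = sqrt(340734 - 5) = sqrt(340729)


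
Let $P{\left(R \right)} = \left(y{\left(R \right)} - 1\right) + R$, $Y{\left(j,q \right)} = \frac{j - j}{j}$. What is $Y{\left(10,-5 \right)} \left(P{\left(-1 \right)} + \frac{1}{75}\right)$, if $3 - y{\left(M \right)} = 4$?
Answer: $0$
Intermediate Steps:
$y{\left(M \right)} = -1$ ($y{\left(M \right)} = 3 - 4 = -1$)
$Y{\left(j,q \right)} = 0$ ($Y{\left(j,q \right)} = \frac{0}{j} = 0$)
$P{\left(R \right)} = -2 + R$ ($P{\left(R \right)} = \left(-1 - 1\right) + R = -2 + R$)
$Y{\left(10,-5 \right)} \left(P{\left(-1 \right)} + \frac{1}{75}\right) = 0 \left(\left(-2 - 1\right) + \frac{1}{75}\right) = 0 \left(-3 + \frac{1}{75}\right) = 0 \left(- \frac{224}{75}\right) = 0$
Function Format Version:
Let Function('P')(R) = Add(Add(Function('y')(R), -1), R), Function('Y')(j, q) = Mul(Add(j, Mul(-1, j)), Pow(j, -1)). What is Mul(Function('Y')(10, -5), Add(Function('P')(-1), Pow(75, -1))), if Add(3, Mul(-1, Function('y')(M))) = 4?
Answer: 0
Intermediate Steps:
Function('y')(M) = -1 (Function('y')(M) = Add(3, Mul(-1, 4)) = Add(3, -4) = -1)
Function('Y')(j, q) = 0 (Function('Y')(j, q) = Mul(0, Pow(j, -1)) = 0)
Function('P')(R) = Add(-2, R) (Function('P')(R) = Add(Add(-1, -1), R) = Add(-2, R))
Mul(Function('Y')(10, -5), Add(Function('P')(-1), Pow(75, -1))) = Mul(0, Add(Add(-2, -1), Pow(75, -1))) = Mul(0, Add(-3, Rational(1, 75))) = Mul(0, Rational(-224, 75)) = 0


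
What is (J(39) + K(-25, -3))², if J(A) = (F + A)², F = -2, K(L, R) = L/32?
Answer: 1916951089/1024 ≈ 1.8720e+6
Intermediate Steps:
K(L, R) = L/32 (K(L, R) = L*(1/32) = L/32)
J(A) = (-2 + A)²
(J(39) + K(-25, -3))² = ((-2 + 39)² + (1/32)*(-25))² = (37² - 25/32)² = (1369 - 25/32)² = (43783/32)² = 1916951089/1024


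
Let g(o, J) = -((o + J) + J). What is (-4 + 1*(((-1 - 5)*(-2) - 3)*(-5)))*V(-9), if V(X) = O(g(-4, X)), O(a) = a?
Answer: -1078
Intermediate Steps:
g(o, J) = -o - 2*J (g(o, J) = -((J + o) + J) = -(o + 2*J) = -o - 2*J)
V(X) = 4 - 2*X (V(X) = -1*(-4) - 2*X = 4 - 2*X)
(-4 + 1*(((-1 - 5)*(-2) - 3)*(-5)))*V(-9) = (-4 + 1*(((-1 - 5)*(-2) - 3)*(-5)))*(4 - 2*(-9)) = (-4 + 1*((-6*(-2) - 3)*(-5)))*(4 + 18) = (-4 + 1*((12 - 3)*(-5)))*22 = (-4 + 1*(9*(-5)))*22 = (-4 + 1*(-45))*22 = (-4 - 45)*22 = -49*22 = -1078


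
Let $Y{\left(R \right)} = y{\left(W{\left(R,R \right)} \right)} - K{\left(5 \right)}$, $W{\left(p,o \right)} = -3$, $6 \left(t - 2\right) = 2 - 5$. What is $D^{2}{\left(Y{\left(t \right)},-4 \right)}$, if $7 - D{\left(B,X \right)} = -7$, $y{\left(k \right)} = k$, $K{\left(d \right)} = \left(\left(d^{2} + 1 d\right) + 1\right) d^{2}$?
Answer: $196$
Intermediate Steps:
$t = \frac{3}{2}$ ($t = 2 + \frac{2 - 5}{6} = 2 + \frac{1}{6} \left(-3\right) = 2 - \frac{1}{2} = \frac{3}{2} \approx 1.5$)
$K{\left(d \right)} = d^{2} \left(1 + d + d^{2}\right)$ ($K{\left(d \right)} = \left(\left(d^{2} + d\right) + 1\right) d^{2} = \left(\left(d + d^{2}\right) + 1\right) d^{2} = \left(1 + d + d^{2}\right) d^{2} = d^{2} \left(1 + d + d^{2}\right)$)
$Y{\left(R \right)} = -778$ ($Y{\left(R \right)} = -3 - 5^{2} \left(1 + 5 + 5^{2}\right) = -3 - 25 \left(1 + 5 + 25\right) = -3 - 25 \cdot 31 = -3 - 775 = -778$)
$D{\left(B,X \right)} = 14$ ($D{\left(B,X \right)} = 7 - -7 = 7 + 7 = 14$)
$D^{2}{\left(Y{\left(t \right)},-4 \right)} = 14^{2} = 196$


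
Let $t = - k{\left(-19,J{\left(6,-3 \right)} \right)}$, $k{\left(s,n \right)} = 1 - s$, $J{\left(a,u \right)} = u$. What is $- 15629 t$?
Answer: $312580$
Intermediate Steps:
$t = -20$ ($t = - (1 - -19) = - (1 + 19) = \left(-1\right) 20 = -20$)
$- 15629 t = \left(-15629\right) \left(-20\right) = 312580$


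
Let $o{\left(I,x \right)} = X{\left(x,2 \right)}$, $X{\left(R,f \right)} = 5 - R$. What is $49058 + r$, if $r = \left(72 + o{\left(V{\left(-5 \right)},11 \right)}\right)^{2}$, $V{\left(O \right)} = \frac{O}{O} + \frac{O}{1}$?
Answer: $53414$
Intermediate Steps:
$V{\left(O \right)} = 1 + O$ ($V{\left(O \right)} = 1 + O 1 = 1 + O$)
$o{\left(I,x \right)} = 5 - x$
$r = 4356$ ($r = \left(72 + \left(5 - 11\right)\right)^{2} = \left(72 - 6\right)^{2} = 66^{2} = 4356$)
$49058 + r = 49058 + 4356 = 53414$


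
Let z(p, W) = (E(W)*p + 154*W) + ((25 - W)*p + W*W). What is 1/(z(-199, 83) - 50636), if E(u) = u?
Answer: -1/35940 ≈ -2.7824e-5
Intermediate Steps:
z(p, W) = W² + 154*W + W*p + p*(25 - W) (z(p, W) = (W*p + 154*W) + ((25 - W)*p + W*W) = (154*W + W*p) + (p*(25 - W) + W²) = (154*W + W*p) + (W² + p*(25 - W)) = W² + 154*W + W*p + p*(25 - W))
1/(z(-199, 83) - 50636) = 1/((83² + 25*(-199) + 154*83) - 50636) = 1/((6889 - 4975 + 12782) - 50636) = 1/(14696 - 50636) = 1/(-35940) = -1/35940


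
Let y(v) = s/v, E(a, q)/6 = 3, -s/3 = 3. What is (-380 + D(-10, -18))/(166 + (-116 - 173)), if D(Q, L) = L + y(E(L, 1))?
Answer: 797/246 ≈ 3.2398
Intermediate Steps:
s = -9 (s = -3*3 = -9)
E(a, q) = 18 (E(a, q) = 6*3 = 18)
y(v) = -9/v
D(Q, L) = -½ + L (D(Q, L) = L - 9/18 = L - 9*1/18 = L - ½ = -½ + L)
(-380 + D(-10, -18))/(166 + (-116 - 173)) = (-380 + (-½ - 18))/(166 + (-116 - 173)) = (-380 - 37/2)/(166 - 289) = -797/2/(-123) = -797/2*(-1/123) = 797/246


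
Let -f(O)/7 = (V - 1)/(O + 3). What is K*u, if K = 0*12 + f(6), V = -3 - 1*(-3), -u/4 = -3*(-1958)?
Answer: -54824/3 ≈ -18275.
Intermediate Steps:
u = -23496 (u = -(-12)*(-1958) = -4*5874 = -23496)
V = 0 (V = -3 + 3 = 0)
f(O) = 7/(3 + O) (f(O) = -7*(0 - 1)/(O + 3) = -(-7)/(3 + O) = 7/(3 + O))
K = 7/9 (K = 0*12 + 7/(3 + 6) = 0 + 7/9 = 7/9 ≈ 0.77778)
K*u = (7/9)*(-23496) = -54824/3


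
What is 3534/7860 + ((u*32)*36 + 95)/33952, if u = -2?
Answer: 8551969/22238560 ≈ 0.38456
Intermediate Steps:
3534/7860 + ((u*32)*36 + 95)/33952 = 3534/7860 + (-2*32*36 + 95)/33952 = 3534*(1/7860) + (-64*36 + 95)*(1/33952) = 589/1310 + (-2304 + 95)*(1/33952) = 589/1310 - 2209*1/33952 = 589/1310 - 2209/33952 = 8551969/22238560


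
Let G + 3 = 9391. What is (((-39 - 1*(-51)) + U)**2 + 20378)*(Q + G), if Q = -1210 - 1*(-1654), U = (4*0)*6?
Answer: 201772304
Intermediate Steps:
G = 9388 (G = -3 + 9391 = 9388)
U = 0 (U = 0*6 = 0)
Q = 444 (Q = -1210 + 1654 = 444)
(((-39 - 1*(-51)) + U)**2 + 20378)*(Q + G) = (((-39 - 1*(-51)) + 0)**2 + 20378)*(444 + 9388) = (((-39 + 51) + 0)**2 + 20378)*9832 = ((12 + 0)**2 + 20378)*9832 = (12**2 + 20378)*9832 = (144 + 20378)*9832 = 20522*9832 = 201772304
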